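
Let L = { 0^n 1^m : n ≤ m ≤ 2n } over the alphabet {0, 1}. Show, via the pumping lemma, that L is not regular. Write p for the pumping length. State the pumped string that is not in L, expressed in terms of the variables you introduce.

0^{p+k} 1^p

Suppose for contradiction that L is regular, and let p be the pumping length.
Take w = 0^p 1^p ∈ L (since p ≤ p ≤ 2p), with |w| = 2p ≥ p.
The pumping lemma gives a decomposition w = xyz where |xy| ≤ p and |y| > 0.
The first p characters of w are 0's, so xy (and hence y) consists only of 0's. Write y = 0^k, 1 ≤ k ≤ p.
Pump with i = 2: xy^2z = 0^{p+k} 1^p. Now n = p+k > p = m, so the condition n ≤ m fails. Thus xy^2z ∉ L.
This contradicts the pumping lemma, so L is not regular.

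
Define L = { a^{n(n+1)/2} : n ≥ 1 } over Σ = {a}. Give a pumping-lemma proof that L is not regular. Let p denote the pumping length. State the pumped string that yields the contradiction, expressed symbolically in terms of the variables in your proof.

Toward a contradiction, assume L is regular with pumping length p.
Take w = a^{p(p+1)/2} ∈ L with |w| = p(p+1)/2 ≥ p.
Write w = xyz as guaranteed by the lemma, with |xy| ≤ p and |y| > 0.
Then y = a^k for some k with 1 ≤ k ≤ p.
Pump with i = 2: xy^2z = a^{p(p+1)/2+k}. Since 1 ≤ k ≤ p, p(p+1)/2 < p(p+1)/2+k ≤ p(p+1)/2+p < (p+1)(p+2)/2, so p(p+1)/2+k is strictly between consecutive triangular numbers. So xy^2z ∉ L.
This contradicts the pumping lemma, so L is not regular.

a^{p(p+1)/2+k}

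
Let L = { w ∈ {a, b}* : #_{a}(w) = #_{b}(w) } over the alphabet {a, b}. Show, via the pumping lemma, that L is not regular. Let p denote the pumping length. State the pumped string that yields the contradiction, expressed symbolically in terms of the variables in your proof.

Suppose for contradiction that L is regular, and let p be the pumping length.
Choose w = a^p b^p ∈ L with |w| = 2p ≥ p.
Write w = xyz as guaranteed by the lemma, with |xy| ≤ p and y is nonempty.
The first p characters of w are a's, so xy (and hence y) consists only of a's. Write y = a^k, 1 ≤ k ≤ p.
Pump with i = 2: xy^2z = a^{p+k} b^p has p+k occurrences of a but only p of b. Since k ≥ 1 the counts differ, so xy^2z ∉ L.
This is a contradiction; hence L is not regular.

a^{p+k} b^p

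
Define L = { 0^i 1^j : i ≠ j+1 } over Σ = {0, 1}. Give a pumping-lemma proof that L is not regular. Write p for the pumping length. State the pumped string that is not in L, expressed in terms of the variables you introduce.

Suppose for contradiction that L is regular, and let p be the pumping length.
Choose w = 0^p 1^{p+p!-1}. Since p ≠ (p+p!-1)+1 = p+p!, w ∈ L; and |w| ≥ p.
By the pumping lemma, w = xyz with |xy| ≤ p and |y| > 0.
Because |xy| ≤ p and w begins with p copies of 0, we have y = 0^k with 1 ≤ k ≤ p.
Since 1 ≤ k ≤ p, k divides p!; set t = 1 + p!/k. Then xy^t z has p + (p!/k)·k = p + p! copies of 0. Now the 0-count is p+p! and (1-count)+1 = (p+p!-1)+1 = p+p!, so i ≠ j+1 fails. So xy^t z = 0^{p+p!} 1^{p+p!-1} ∉ L.
Contradiction. Therefore L is not regular.

0^{p+p!} 1^{p+p!-1}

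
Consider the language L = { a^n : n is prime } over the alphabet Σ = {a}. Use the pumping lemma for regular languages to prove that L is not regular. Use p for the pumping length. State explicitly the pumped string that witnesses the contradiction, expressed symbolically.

Assume L is regular. Let p be the pumping length given by the pumping lemma.
Let q be a prime with q ≥ p+2 (infinitely many primes exist), and take w = a^q ∈ L with |w| = q ≥ p.
Write w = xyz as guaranteed by the lemma, with |xy| ≤ p and y is nonempty.
Then y = a^k for some k with 1 ≤ k ≤ p.
Since 1 ≤ k ≤ p, |xz| = q-k. Pump with i = q+1: |xy^{q+1}z| = (q-k)+(q+1)k = q+qk = q(1+k), which is composite (both factors ≥ 2). So xy^{q+1}z = a^{q(1+k)} ∉ L.
This contradicts the pumping lemma, so L is not regular.

a^{q(1+k)}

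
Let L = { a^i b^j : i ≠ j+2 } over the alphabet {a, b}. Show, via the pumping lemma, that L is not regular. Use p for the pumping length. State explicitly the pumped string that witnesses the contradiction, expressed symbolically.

a^{p+p!} b^{p+p!-2}

Assume L is regular; let p be its pumping constant.
Choose w = a^p b^{p+p!-2}. Since p ≠ (p+p!-2)+2 = p+p!, w ∈ L; and |w| ≥ p.
By the pumping lemma, w = xyz with |xy| ≤ p and y is nonempty.
The first p characters of w are a's, so xy (and hence y) consists only of a's. Write y = a^k, 1 ≤ k ≤ p.
Since 1 ≤ k ≤ p, k divides p!; set t = 1 + p!/k. Then xy^t z has p + (p!/k)·k = p + p! copies of a. Now the a-count is p+p! and (b-count)+2 = (p+p!-2)+2 = p+p!, so i ≠ j+2 fails. So xy^t z = a^{p+p!} b^{p+p!-2} ∉ L.
This contradicts the pumping lemma, so L is not regular.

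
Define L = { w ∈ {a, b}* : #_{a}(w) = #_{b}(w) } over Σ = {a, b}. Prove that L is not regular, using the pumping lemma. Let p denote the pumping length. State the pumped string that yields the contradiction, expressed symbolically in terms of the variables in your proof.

a^{p+k} b^p

Assume L is regular; let p be its pumping constant.
Choose w = a^p b^p ∈ L with |w| = 2p ≥ p.
By the pumping lemma, w = xyz with |xy| ≤ p and y is nonempty.
Because |xy| ≤ p and w begins with p copies of a, we have y = a^k with 1 ≤ k ≤ p.
Pump with i = 2: xy^2z = a^{p+k} b^p has p+k occurrences of a but only p of b. Since k ≥ 1 the counts differ, so xy^2z ∉ L.
This is a contradiction; hence L is not regular.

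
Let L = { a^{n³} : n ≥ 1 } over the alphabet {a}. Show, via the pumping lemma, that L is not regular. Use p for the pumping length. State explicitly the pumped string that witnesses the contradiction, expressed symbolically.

a^{p³+k}

Suppose for contradiction that L is regular, and let p be the pumping length.
Take w = a^{p³} ∈ L with |w| = p³ ≥ p.
The pumping lemma gives a decomposition w = xyz where |xy| ≤ p and y is nonempty.
Then y = a^k for some k with 1 ≤ k ≤ p.
Pump with i = 2: xy^2z = a^{p³+k}. Since 1 ≤ k ≤ p, p³ < p³+k ≤ p³+p < p³+3p²+3p+1 = (p+1)³, so p³+k is not a perfect cube. So xy^2z ∉ L.
This is a contradiction; hence L is not regular.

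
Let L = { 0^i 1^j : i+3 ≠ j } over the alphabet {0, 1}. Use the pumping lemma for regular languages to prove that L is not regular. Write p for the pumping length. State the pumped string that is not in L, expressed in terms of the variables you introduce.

0^{p+p!} 1^{p+p!+3}

Assume L is regular; let p be its pumping constant.
Choose w = 0^p 1^{p+p!+3}. Since p ≠ (p+p!+3)-3 = p+p!, w ∈ L; and |w| ≥ p.
The pumping lemma gives a decomposition w = xyz where |xy| ≤ p and |y| > 0.
Since the first p symbols of w are all 0's and |xy| ≤ p, y lies entirely in the leading 0-block: y = 0^k for some k with 1 ≤ k ≤ p.
Since 1 ≤ k ≤ p, k divides p!; set t = 1 + p!/k. Then xy^t z has p + (p!/k)·k = p + p! copies of 0. Now the 0-count is p+p! and (1-count)-3 = (p+p!+3)-3 = p+p!, so i+3 ≠ j fails. So xy^t z = 0^{p+p!} 1^{p+p!+3} ∉ L.
Contradiction. Therefore L is not regular.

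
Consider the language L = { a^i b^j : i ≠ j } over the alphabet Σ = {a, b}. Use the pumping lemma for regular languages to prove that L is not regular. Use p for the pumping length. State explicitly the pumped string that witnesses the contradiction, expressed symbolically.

Toward a contradiction, assume L is regular with pumping length p.
Choose w = a^p b^{p+p!}. Since p ≠ p+p!, w ∈ L; and |w| ≥ p.
By the pumping lemma, w = xyz with |xy| ≤ p and |y| > 0.
Since the first p symbols of w are all a's and |xy| ≤ p, y lies entirely in the leading a-block: y = a^k for some k with 1 ≤ k ≤ p.
Since 1 ≤ k ≤ p, k divides p!; set t = 1 + p!/k. Then xy^t z has p + (p!/k)·k = p + p! copies of a. Now the a-count equals the b-count, so i ≠ j fails. So xy^t z = a^{p+p!} b^{p+p!} ∉ L.
Contradiction. Therefore L is not regular.

a^{p+p!} b^{p+p!}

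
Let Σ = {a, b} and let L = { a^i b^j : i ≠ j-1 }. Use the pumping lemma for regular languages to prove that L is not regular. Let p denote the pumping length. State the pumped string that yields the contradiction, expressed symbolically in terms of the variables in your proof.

Toward a contradiction, assume L is regular with pumping length p.
Choose w = a^p b^{p+p!+1}. Since p ≠ (p+p!+1)-1 = p+p!, w ∈ L; and |w| ≥ p.
By the pumping lemma, w = xyz with |xy| ≤ p and |y| ≥ 1.
Since the first p symbols of w are all a's and |xy| ≤ p, y lies entirely in the leading a-block: y = a^k for some k with 1 ≤ k ≤ p.
Since 1 ≤ k ≤ p, k divides p!; set t = 1 + p!/k. Then xy^t z has p + (p!/k)·k = p + p! copies of a. Now the a-count is p+p! and (b-count)-1 = (p+p!+1)-1 = p+p!, so i ≠ j-1 fails. So xy^t z = a^{p+p!} b^{p+p!+1} ∉ L.
This is a contradiction; hence L is not regular.

a^{p+p!} b^{p+p!+1}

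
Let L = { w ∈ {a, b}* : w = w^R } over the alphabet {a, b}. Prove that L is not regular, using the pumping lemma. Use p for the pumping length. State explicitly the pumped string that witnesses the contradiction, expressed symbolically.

a^{p+k} b a^p

Assume L is regular; let p be its pumping constant.
Take w = a^p b a^p, a palindrome of length 2p+1 ≥ p.
Write w = xyz as guaranteed by the lemma, with |xy| ≤ p and y is nonempty.
Because |xy| ≤ p and w begins with p copies of a, we have y = a^k with 1 ≤ k ≤ p.
Pump with i = 2: xy^2z = a^{p+k} b a^p. Its reverse is a^p b a^{p+k}, which differs from xy^2z since k ≥ 1. So xy^2z is not a palindrome and xy^2z ∉ L.
This contradicts the pumping lemma, so L is not regular.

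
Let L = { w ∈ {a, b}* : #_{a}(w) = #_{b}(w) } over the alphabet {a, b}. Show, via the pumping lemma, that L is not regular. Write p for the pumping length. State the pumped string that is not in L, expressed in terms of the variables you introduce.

a^{p+k} b^p

Suppose for contradiction that L is regular, and let p be the pumping length.
Choose w = a^p b^p ∈ L with |w| = 2p ≥ p.
The pumping lemma gives a decomposition w = xyz where |xy| ≤ p and y is nonempty.
The first p characters of w are a's, so xy (and hence y) consists only of a's. Write y = a^k, 1 ≤ k ≤ p.
Pump with i = 2: xy^2z = a^{p+k} b^p has p+k occurrences of a but only p of b. Since k ≥ 1 the counts differ, so xy^2z ∉ L.
This is a contradiction; hence L is not regular.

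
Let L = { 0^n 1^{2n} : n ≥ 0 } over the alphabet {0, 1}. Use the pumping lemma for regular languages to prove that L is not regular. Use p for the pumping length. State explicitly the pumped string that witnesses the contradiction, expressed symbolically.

0^{p+k} 1^{2p}

Assume L is regular; let p be its pumping constant.
Let w = 0^p 1^{2p} ∈ L; note |w| = 3p ≥ p.
The pumping lemma gives a decomposition w = xyz where |xy| ≤ p and |y| > 0.
Since the first p symbols of w are all 0's and |xy| ≤ p, y lies entirely in the leading 0-block: y = 0^k for some k with 1 ≤ k ≤ p.
Pump with i = 2: xy^2z = 0^{p+k} 1^{2p}. For this to lie in L we would need 2p = 2(p+k), which forces k = 0. But k ≥ 1, so xy^2z ∉ L.
This is a contradiction; hence L is not regular.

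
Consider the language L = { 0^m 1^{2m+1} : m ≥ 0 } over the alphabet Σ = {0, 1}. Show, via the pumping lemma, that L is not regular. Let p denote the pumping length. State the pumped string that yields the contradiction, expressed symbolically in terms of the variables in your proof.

0^{p+k} 1^{2p+1}

Assume L is regular; let p be its pumping constant.
Let w = 0^p 1^{2p+1} ∈ L; note |w| = 3p+1 ≥ p.
By the pumping lemma, w = xyz with |xy| ≤ p and |y| ≥ 1.
Because |xy| ≤ p and w begins with p copies of 0, we have y = 0^k with 1 ≤ k ≤ p.
Pump with i = 2: xy^2z = 0^{p+k} 1^{2p+1}. For this to lie in L we would need 2p+1 = 2(p+k)+1, which forces k = 0. But k ≥ 1, so xy^2z ∉ L.
This is a contradiction; hence L is not regular.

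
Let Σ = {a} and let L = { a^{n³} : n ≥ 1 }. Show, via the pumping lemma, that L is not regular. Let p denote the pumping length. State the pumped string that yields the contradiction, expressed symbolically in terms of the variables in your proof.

a^{p³+k}

Toward a contradiction, assume L is regular with pumping length p.
Take w = a^{p³} ∈ L with |w| = p³ ≥ p.
By the pumping lemma, w = xyz with |xy| ≤ p and |y| > 0.
Then y = a^k for some k with 1 ≤ k ≤ p.
Pump with i = 2: xy^2z = a^{p³+k}. Since 1 ≤ k ≤ p, p³ < p³+k ≤ p³+p < p³+3p²+3p+1 = (p+1)³, so p³+k is not a perfect cube. So xy^2z ∉ L.
This contradicts the pumping lemma, so L is not regular.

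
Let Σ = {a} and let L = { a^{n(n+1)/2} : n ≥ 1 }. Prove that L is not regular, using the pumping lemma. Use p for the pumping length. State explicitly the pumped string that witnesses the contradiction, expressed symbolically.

Toward a contradiction, assume L is regular with pumping length p.
Take w = a^{p(p+1)/2} ∈ L with |w| = p(p+1)/2 ≥ p.
By the pumping lemma, w = xyz with |xy| ≤ p and |y| > 0.
Then y = a^k for some k with 1 ≤ k ≤ p.
Pump with i = 2: xy^2z = a^{p(p+1)/2+k}. Since 1 ≤ k ≤ p, p(p+1)/2 < p(p+1)/2+k ≤ p(p+1)/2+p < (p+1)(p+2)/2, so p(p+1)/2+k is strictly between consecutive triangular numbers. So xy^2z ∉ L.
This contradicts the pumping lemma, so L is not regular.

a^{p(p+1)/2+k}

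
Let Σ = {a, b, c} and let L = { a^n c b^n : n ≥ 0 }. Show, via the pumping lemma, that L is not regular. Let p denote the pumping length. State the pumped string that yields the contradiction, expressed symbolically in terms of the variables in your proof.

a^{p+k} c b^p

Assume L is regular; let p be its pumping constant.
Take w = a^p c b^p ∈ L with |w| = 2p+1 ≥ p.
Write w = xyz as guaranteed by the lemma, with |xy| ≤ p and |y| > 0.
The first p characters of w are a's, so xy (and hence y) consists only of a's. Write y = a^k, 1 ≤ k ≤ p.
Pump with i = 2: xy^2z = a^{p+k} c b^p, which would require p+k = p. But k ≥ 1, so xy^2z ∉ L.
This contradicts the pumping lemma, so L is not regular.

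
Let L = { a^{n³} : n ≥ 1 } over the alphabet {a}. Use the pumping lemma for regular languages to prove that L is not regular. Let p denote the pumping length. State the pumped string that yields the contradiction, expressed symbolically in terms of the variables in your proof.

Suppose for contradiction that L is regular, and let p be the pumping length.
Take w = a^{p³} ∈ L with |w| = p³ ≥ p.
Write w = xyz as guaranteed by the lemma, with |xy| ≤ p and y is nonempty.
Then y = a^k for some k with 1 ≤ k ≤ p.
Pump with i = 2: xy^2z = a^{p³+k}. Since 1 ≤ k ≤ p, p³ < p³+k ≤ p³+p < p³+3p²+3p+1 = (p+1)³, so p³+k is not a perfect cube. So xy^2z ∉ L.
This contradicts the pumping lemma, so L is not regular.

a^{p³+k}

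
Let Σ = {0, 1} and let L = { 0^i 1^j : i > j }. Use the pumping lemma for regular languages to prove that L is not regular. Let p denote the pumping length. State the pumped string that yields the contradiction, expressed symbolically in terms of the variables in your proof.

0^{p+1-k} 1^p

Suppose for contradiction that L is regular, and let p be the pumping length.
Choose w = 0^{p+1} 1^p ∈ L, with |w| = 2p+1 ≥ p.
By the pumping lemma, w = xyz with |xy| ≤ p and y is nonempty.
Because |xy| ≤ p and w begins with p copies of 0, we have y = 0^k with 1 ≤ k ≤ p.
Consider xy^0z = xz = 0^{p+1-k} 1^p. Since k ≥ 1, the 0-count p+1-k is at most p, so i > j fails; thus xz ∉ L.
This contradicts the pumping lemma, so L is not regular.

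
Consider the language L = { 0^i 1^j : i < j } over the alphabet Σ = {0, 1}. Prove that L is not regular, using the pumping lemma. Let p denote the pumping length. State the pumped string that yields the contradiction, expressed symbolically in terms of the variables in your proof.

Assume L is regular; let p be its pumping constant.
Choose w = 0^p 1^{p+1} ∈ L, with |w| = 2p+1 ≥ p.
Write w = xyz as guaranteed by the lemma, with |xy| ≤ p and |y| > 0.
Since the first p symbols of w are all 0's and |xy| ≤ p, y lies entirely in the leading 0-block: y = 0^k for some k with 1 ≤ k ≤ p.
Consider xy^2z = 0^{p+k} 1^{p+1}. Since k ≥ 1, the 0-count p+k is at least p+1, so i < j fails; thus xy^2z ∉ L.
Contradiction. Therefore L is not regular.

0^{p+k} 1^{p+1}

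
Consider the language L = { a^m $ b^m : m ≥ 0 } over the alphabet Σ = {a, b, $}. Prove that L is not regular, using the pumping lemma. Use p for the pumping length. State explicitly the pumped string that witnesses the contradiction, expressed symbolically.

a^{p+k} $ b^p

Assume L is regular; let p be its pumping constant.
Take w = a^p $ b^p ∈ L with |w| = 2p+1 ≥ p.
Write w = xyz as guaranteed by the lemma, with |xy| ≤ p and y is nonempty.
The first p characters of w are a's, so xy (and hence y) consists only of a's. Write y = a^k, 1 ≤ k ≤ p.
Pump with i = 2: xy^2z = a^{p+k} $ b^p, which would require p+k = p. But k ≥ 1, so xy^2z ∉ L.
This contradicts the pumping lemma, so L is not regular.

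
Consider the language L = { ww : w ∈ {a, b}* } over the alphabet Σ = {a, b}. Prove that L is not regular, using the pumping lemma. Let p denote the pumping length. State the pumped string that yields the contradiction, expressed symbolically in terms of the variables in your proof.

a^{p+k} b^p a^p b^p

Assume L is regular. Let p be the pumping length given by the pumping lemma.
Take w = a^p b^p a^p b^p = uu where u = a^pb^p; then w ∈ L and |w| = 4p ≥ p.
By the pumping lemma, w = xyz with |xy| ≤ p and y is nonempty.
Since the first p symbols of w are all a's and |xy| ≤ p, y lies entirely in the leading a-block: y = a^k for some k with 1 ≤ k ≤ p.
Pump with i = 2: xy^2z = a^{p+k} b^p a^p b^p, of length 4p+k. Suppose this equals vv. The string starts with a and ends with b, so v does too; thus the boundary between the two copies of v is a b→a transition. There is exactly one such transition, at position 2p+k, so |v| = 2p+k and |vv| = 4p+2k ≠ 4p+k since k ≥ 1. So xy^2z ∉ L.
Contradiction. Therefore L is not regular.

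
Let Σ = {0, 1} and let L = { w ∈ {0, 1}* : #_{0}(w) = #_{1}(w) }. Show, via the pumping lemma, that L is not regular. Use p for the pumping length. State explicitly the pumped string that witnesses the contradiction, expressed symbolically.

Toward a contradiction, assume L is regular with pumping length p.
Choose w = 0^p 1^p ∈ L with |w| = 2p ≥ p.
The pumping lemma gives a decomposition w = xyz where |xy| ≤ p and |y| ≥ 1.
Since the first p symbols of w are all 0's and |xy| ≤ p, y lies entirely in the leading 0-block: y = 0^k for some k with 1 ≤ k ≤ p.
Pump with i = 2: xy^2z = 0^{p+k} 1^p has p+k occurrences of 0 but only p of 1. Since k ≥ 1 the counts differ, so xy^2z ∉ L.
Contradiction. Therefore L is not regular.

0^{p+k} 1^p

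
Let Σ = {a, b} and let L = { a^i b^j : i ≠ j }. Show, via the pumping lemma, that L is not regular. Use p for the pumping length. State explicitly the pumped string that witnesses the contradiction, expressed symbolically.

a^{p+p!} b^{p+p!}

Suppose for contradiction that L is regular, and let p be the pumping length.
Choose w = a^p b^{p+p!}. Since p ≠ p+p!, w ∈ L; and |w| ≥ p.
By the pumping lemma, w = xyz with |xy| ≤ p and y is nonempty.
The first p characters of w are a's, so xy (and hence y) consists only of a's. Write y = a^k, 1 ≤ k ≤ p.
Since 1 ≤ k ≤ p, k divides p!; set t = 1 + p!/k. Then xy^t z has p + (p!/k)·k = p + p! copies of a. Now the a-count equals the b-count, so i ≠ j fails. So xy^t z = a^{p+p!} b^{p+p!} ∉ L.
This is a contradiction; hence L is not regular.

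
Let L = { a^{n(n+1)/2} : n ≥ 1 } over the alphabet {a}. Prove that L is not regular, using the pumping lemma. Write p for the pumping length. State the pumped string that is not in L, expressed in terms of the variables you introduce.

Assume L is regular; let p be its pumping constant.
Take w = a^{p(p+1)/2} ∈ L with |w| = p(p+1)/2 ≥ p.
By the pumping lemma, w = xyz with |xy| ≤ p and |y| > 0.
Then y = a^k for some k with 1 ≤ k ≤ p.
Pump with i = 2: xy^2z = a^{p(p+1)/2+k}. Since 1 ≤ k ≤ p, p(p+1)/2 < p(p+1)/2+k ≤ p(p+1)/2+p < (p+1)(p+2)/2, so p(p+1)/2+k is strictly between consecutive triangular numbers. So xy^2z ∉ L.
This contradicts the pumping lemma, so L is not regular.

a^{p(p+1)/2+k}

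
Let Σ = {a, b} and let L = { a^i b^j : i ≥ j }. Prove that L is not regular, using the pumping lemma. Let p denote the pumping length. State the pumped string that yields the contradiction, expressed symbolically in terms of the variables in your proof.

a^{p-k} b^p

Assume L is regular. Let p be the pumping length given by the pumping lemma.
Choose w = a^p b^p ∈ L, with |w| = 2p ≥ p.
By the pumping lemma, w = xyz with |xy| ≤ p and |y| > 0.
Since the first p symbols of w are all a's and |xy| ≤ p, y lies entirely in the leading a-block: y = a^k for some k with 1 ≤ k ≤ p.
Consider xy^0z = xz = a^{p-k} b^p. Since k ≥ 1, the a-count p-k is less than p, so i ≥ j fails; thus xz ∉ L.
This is a contradiction; hence L is not regular.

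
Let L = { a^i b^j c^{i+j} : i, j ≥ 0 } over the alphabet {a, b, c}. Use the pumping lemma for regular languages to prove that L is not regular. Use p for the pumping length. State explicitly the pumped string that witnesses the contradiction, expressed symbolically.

Assume L is regular. Let p be the pumping length given by the pumping lemma.
Take w = a^p b^p c^{2p} ∈ L (with i=j=p, i+j=2p), |w| = 4p ≥ p.
The pumping lemma gives a decomposition w = xyz where |xy| ≤ p and |y| ≥ 1.
The first p characters of w are a's, so xy (and hence y) consists only of a's. Write y = a^k, 1 ≤ k ≤ p.
Consider xy^2z = a^{p+k} b^p c^{2p}. Now the a- and b-counts sum to 2p+k, but the c-count is 2p ≠ 2p+k. So xy^2z ∉ L.
Contradiction. Therefore L is not regular.

a^{p+k} b^p c^{2p}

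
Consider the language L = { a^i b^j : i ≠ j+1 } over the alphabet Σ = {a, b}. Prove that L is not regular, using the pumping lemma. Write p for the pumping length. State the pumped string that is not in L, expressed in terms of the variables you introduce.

a^{p+p!} b^{p+p!-1}

Suppose for contradiction that L is regular, and let p be the pumping length.
Choose w = a^p b^{p+p!-1}. Since p ≠ (p+p!-1)+1 = p+p!, w ∈ L; and |w| ≥ p.
The pumping lemma gives a decomposition w = xyz where |xy| ≤ p and y is nonempty.
Since the first p symbols of w are all a's and |xy| ≤ p, y lies entirely in the leading a-block: y = a^k for some k with 1 ≤ k ≤ p.
Since 1 ≤ k ≤ p, k divides p!; set t = 1 + p!/k. Then xy^t z has p + (p!/k)·k = p + p! copies of a. Now the a-count is p+p! and (b-count)+1 = (p+p!-1)+1 = p+p!, so i ≠ j+1 fails. So xy^t z = a^{p+p!} b^{p+p!-1} ∉ L.
Contradiction. Therefore L is not regular.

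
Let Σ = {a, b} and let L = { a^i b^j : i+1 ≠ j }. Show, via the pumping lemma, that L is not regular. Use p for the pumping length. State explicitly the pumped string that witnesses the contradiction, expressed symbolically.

Assume L is regular. Let p be the pumping length given by the pumping lemma.
Choose w = a^p b^{p+p!+1}. Since p ≠ (p+p!+1)-1 = p+p!, w ∈ L; and |w| ≥ p.
By the pumping lemma, w = xyz with |xy| ≤ p and y is nonempty.
Because |xy| ≤ p and w begins with p copies of a, we have y = a^k with 1 ≤ k ≤ p.
Since 1 ≤ k ≤ p, k divides p!; set t = 1 + p!/k. Then xy^t z has p + (p!/k)·k = p + p! copies of a. Now the a-count is p+p! and (b-count)-1 = (p+p!+1)-1 = p+p!, so i+1 ≠ j fails. So xy^t z = a^{p+p!} b^{p+p!+1} ∉ L.
This contradicts the pumping lemma, so L is not regular.

a^{p+p!} b^{p+p!+1}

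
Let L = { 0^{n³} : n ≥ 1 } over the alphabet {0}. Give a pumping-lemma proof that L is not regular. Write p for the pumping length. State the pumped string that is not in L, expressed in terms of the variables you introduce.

0^{p³+k}

Suppose for contradiction that L is regular, and let p be the pumping length.
Take w = 0^{p³} ∈ L with |w| = p³ ≥ p.
The pumping lemma gives a decomposition w = xyz where |xy| ≤ p and y is nonempty.
Then y = 0^k for some k with 1 ≤ k ≤ p.
Pump with i = 2: xy^2z = 0^{p³+k}. Since 1 ≤ k ≤ p, p³ < p³+k ≤ p³+p < p³+3p²+3p+1 = (p+1)³, so p³+k is not a perfect cube. So xy^2z ∉ L.
Contradiction. Therefore L is not regular.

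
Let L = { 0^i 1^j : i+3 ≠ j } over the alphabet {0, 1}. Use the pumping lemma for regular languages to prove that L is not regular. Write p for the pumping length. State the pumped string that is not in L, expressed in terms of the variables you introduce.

Assume L is regular. Let p be the pumping length given by the pumping lemma.
Choose w = 0^p 1^{p+p!+3}. Since p ≠ (p+p!+3)-3 = p+p!, w ∈ L; and |w| ≥ p.
Write w = xyz as guaranteed by the lemma, with |xy| ≤ p and y is nonempty.
The first p characters of w are 0's, so xy (and hence y) consists only of 0's. Write y = 0^k, 1 ≤ k ≤ p.
Since 1 ≤ k ≤ p, k divides p!; set t = 1 + p!/k. Then xy^t z has p + (p!/k)·k = p + p! copies of 0. Now the 0-count is p+p! and (1-count)-3 = (p+p!+3)-3 = p+p!, so i+3 ≠ j fails. So xy^t z = 0^{p+p!} 1^{p+p!+3} ∉ L.
This contradicts the pumping lemma, so L is not regular.

0^{p+p!} 1^{p+p!+3}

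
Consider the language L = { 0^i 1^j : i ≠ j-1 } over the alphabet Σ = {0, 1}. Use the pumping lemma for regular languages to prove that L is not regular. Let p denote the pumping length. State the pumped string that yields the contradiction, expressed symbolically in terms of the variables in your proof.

0^{p+p!} 1^{p+p!+1}

Assume L is regular; let p be its pumping constant.
Choose w = 0^p 1^{p+p!+1}. Since p ≠ (p+p!+1)-1 = p+p!, w ∈ L; and |w| ≥ p.
Write w = xyz as guaranteed by the lemma, with |xy| ≤ p and |y| > 0.
Because |xy| ≤ p and w begins with p copies of 0, we have y = 0^k with 1 ≤ k ≤ p.
Since 1 ≤ k ≤ p, k divides p!; set t = 1 + p!/k. Then xy^t z has p + (p!/k)·k = p + p! copies of 0. Now the 0-count is p+p! and (1-count)-1 = (p+p!+1)-1 = p+p!, so i ≠ j-1 fails. So xy^t z = 0^{p+p!} 1^{p+p!+1} ∉ L.
This is a contradiction; hence L is not regular.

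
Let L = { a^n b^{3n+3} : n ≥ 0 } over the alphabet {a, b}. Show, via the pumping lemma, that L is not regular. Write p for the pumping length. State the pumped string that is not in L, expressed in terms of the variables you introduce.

Assume L is regular. Let p be the pumping length given by the pumping lemma.
Take w = a^p b^{3p+3}. Then w ∈ L and |w| = 4p+3 ≥ p.
By the pumping lemma, w = xyz with |xy| ≤ p and |y| ≥ 1.
Because |xy| ≤ p and w begins with p copies of a, we have y = a^k with 1 ≤ k ≤ p.
Pump with i = 2: xy^2z = a^{p+k} b^{3p+3}. For this to lie in L we would need 3p+3 = 3(p+k)+3, which forces k = 0. But k ≥ 1, so xy^2z ∉ L.
This is a contradiction; hence L is not regular.

a^{p+k} b^{3p+3}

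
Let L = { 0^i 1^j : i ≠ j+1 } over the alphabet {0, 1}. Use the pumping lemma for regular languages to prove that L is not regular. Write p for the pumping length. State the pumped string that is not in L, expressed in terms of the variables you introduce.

0^{p+p!} 1^{p+p!-1}

Assume L is regular. Let p be the pumping length given by the pumping lemma.
Choose w = 0^p 1^{p+p!-1}. Since p ≠ (p+p!-1)+1 = p+p!, w ∈ L; and |w| ≥ p.
Write w = xyz as guaranteed by the lemma, with |xy| ≤ p and |y| > 0.
Since the first p symbols of w are all 0's and |xy| ≤ p, y lies entirely in the leading 0-block: y = 0^k for some k with 1 ≤ k ≤ p.
Since 1 ≤ k ≤ p, k divides p!; set t = 1 + p!/k. Then xy^t z has p + (p!/k)·k = p + p! copies of 0. Now the 0-count is p+p! and (1-count)+1 = (p+p!-1)+1 = p+p!, so i ≠ j+1 fails. So xy^t z = 0^{p+p!} 1^{p+p!-1} ∉ L.
This is a contradiction; hence L is not regular.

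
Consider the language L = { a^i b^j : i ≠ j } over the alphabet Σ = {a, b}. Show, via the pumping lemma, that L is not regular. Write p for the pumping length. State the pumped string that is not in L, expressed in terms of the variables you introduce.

a^{p+p!} b^{p+p!}

Assume L is regular; let p be its pumping constant.
Choose w = a^p b^{p+p!}. Since p ≠ p+p!, w ∈ L; and |w| ≥ p.
Write w = xyz as guaranteed by the lemma, with |xy| ≤ p and |y| > 0.
Because |xy| ≤ p and w begins with p copies of a, we have y = a^k with 1 ≤ k ≤ p.
Since 1 ≤ k ≤ p, k divides p!; set t = 1 + p!/k. Then xy^t z has p + (p!/k)·k = p + p! copies of a. Now the a-count equals the b-count, so i ≠ j fails. So xy^t z = a^{p+p!} b^{p+p!} ∉ L.
This contradicts the pumping lemma, so L is not regular.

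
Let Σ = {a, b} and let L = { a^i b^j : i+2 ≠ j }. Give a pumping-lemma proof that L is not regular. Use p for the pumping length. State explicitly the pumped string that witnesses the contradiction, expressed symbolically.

a^{p+p!} b^{p+p!+2}

Toward a contradiction, assume L is regular with pumping length p.
Choose w = a^p b^{p+p!+2}. Since p ≠ (p+p!+2)-2 = p+p!, w ∈ L; and |w| ≥ p.
Write w = xyz as guaranteed by the lemma, with |xy| ≤ p and |y| > 0.
The first p characters of w are a's, so xy (and hence y) consists only of a's. Write y = a^k, 1 ≤ k ≤ p.
Since 1 ≤ k ≤ p, k divides p!; set t = 1 + p!/k. Then xy^t z has p + (p!/k)·k = p + p! copies of a. Now the a-count is p+p! and (b-count)-2 = (p+p!+2)-2 = p+p!, so i+2 ≠ j fails. So xy^t z = a^{p+p!} b^{p+p!+2} ∉ L.
Contradiction. Therefore L is not regular.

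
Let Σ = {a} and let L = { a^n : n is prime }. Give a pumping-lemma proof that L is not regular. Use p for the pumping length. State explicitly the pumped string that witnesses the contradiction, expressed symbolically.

Toward a contradiction, assume L is regular with pumping length p.
Let q be a prime with q ≥ p+2 (infinitely many primes exist), and take w = a^q ∈ L with |w| = q ≥ p.
Write w = xyz as guaranteed by the lemma, with |xy| ≤ p and |y| > 0.
Then y = a^k for some k with 1 ≤ k ≤ p.
Since 1 ≤ k ≤ p, |xz| = q-k. Pump with i = q+1: |xy^{q+1}z| = (q-k)+(q+1)k = q+qk = q(1+k), which is composite (both factors ≥ 2). So xy^{q+1}z = a^{q(1+k)} ∉ L.
This is a contradiction; hence L is not regular.

a^{q(1+k)}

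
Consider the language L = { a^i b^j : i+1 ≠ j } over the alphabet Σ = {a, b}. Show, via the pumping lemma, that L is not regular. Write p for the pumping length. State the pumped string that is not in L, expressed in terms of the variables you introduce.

a^{p+p!} b^{p+p!+1}

Suppose for contradiction that L is regular, and let p be the pumping length.
Choose w = a^p b^{p+p!+1}. Since p ≠ (p+p!+1)-1 = p+p!, w ∈ L; and |w| ≥ p.
The pumping lemma gives a decomposition w = xyz where |xy| ≤ p and y is nonempty.
Since the first p symbols of w are all a's and |xy| ≤ p, y lies entirely in the leading a-block: y = a^k for some k with 1 ≤ k ≤ p.
Since 1 ≤ k ≤ p, k divides p!; set t = 1 + p!/k. Then xy^t z has p + (p!/k)·k = p + p! copies of a. Now the a-count is p+p! and (b-count)-1 = (p+p!+1)-1 = p+p!, so i+1 ≠ j fails. So xy^t z = a^{p+p!} b^{p+p!+1} ∉ L.
This contradicts the pumping lemma, so L is not regular.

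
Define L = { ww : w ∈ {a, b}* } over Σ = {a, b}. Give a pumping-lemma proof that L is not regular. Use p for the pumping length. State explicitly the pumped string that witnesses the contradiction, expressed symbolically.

a^{p+k} b^p a^p b^p

Assume L is regular; let p be its pumping constant.
Take w = a^p b^p a^p b^p = uu where u = a^pb^p; then w ∈ L and |w| = 4p ≥ p.
Write w = xyz as guaranteed by the lemma, with |xy| ≤ p and |y| ≥ 1.
The first p characters of w are a's, so xy (and hence y) consists only of a's. Write y = a^k, 1 ≤ k ≤ p.
Pump with i = 2: xy^2z = a^{p+k} b^p a^p b^p, of length 4p+k. Suppose this equals vv. The string starts with a and ends with b, so v does too; thus the boundary between the two copies of v is a b→a transition. There is exactly one such transition, at position 2p+k, so |v| = 2p+k and |vv| = 4p+2k ≠ 4p+k since k ≥ 1. So xy^2z ∉ L.
This contradicts the pumping lemma, so L is not regular.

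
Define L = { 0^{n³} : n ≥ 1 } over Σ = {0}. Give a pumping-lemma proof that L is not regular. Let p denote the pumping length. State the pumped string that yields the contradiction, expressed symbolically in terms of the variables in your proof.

Assume L is regular; let p be its pumping constant.
Take w = 0^{p³} ∈ L with |w| = p³ ≥ p.
By the pumping lemma, w = xyz with |xy| ≤ p and y is nonempty.
Then y = 0^k for some k with 1 ≤ k ≤ p.
Pump with i = 2: xy^2z = 0^{p³+k}. Since 1 ≤ k ≤ p, p³ < p³+k ≤ p³+p < p³+3p²+3p+1 = (p+1)³, so p³+k is not a perfect cube. So xy^2z ∉ L.
Contradiction. Therefore L is not regular.

0^{p³+k}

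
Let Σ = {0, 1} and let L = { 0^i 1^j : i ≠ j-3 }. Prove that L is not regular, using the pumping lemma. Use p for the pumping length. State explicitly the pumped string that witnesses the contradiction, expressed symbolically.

Toward a contradiction, assume L is regular with pumping length p.
Choose w = 0^p 1^{p+p!+3}. Since p ≠ (p+p!+3)-3 = p+p!, w ∈ L; and |w| ≥ p.
The pumping lemma gives a decomposition w = xyz where |xy| ≤ p and |y| ≥ 1.
Because |xy| ≤ p and w begins with p copies of 0, we have y = 0^k with 1 ≤ k ≤ p.
Since 1 ≤ k ≤ p, k divides p!; set t = 1 + p!/k. Then xy^t z has p + (p!/k)·k = p + p! copies of 0. Now the 0-count is p+p! and (1-count)-3 = (p+p!+3)-3 = p+p!, so i ≠ j-3 fails. So xy^t z = 0^{p+p!} 1^{p+p!+3} ∉ L.
This is a contradiction; hence L is not regular.

0^{p+p!} 1^{p+p!+3}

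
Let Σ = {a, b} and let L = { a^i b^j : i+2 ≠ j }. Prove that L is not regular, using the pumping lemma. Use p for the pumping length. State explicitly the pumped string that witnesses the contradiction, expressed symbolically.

Suppose for contradiction that L is regular, and let p be the pumping length.
Choose w = a^p b^{p+p!+2}. Since p ≠ (p+p!+2)-2 = p+p!, w ∈ L; and |w| ≥ p.
Write w = xyz as guaranteed by the lemma, with |xy| ≤ p and y is nonempty.
The first p characters of w are a's, so xy (and hence y) consists only of a's. Write y = a^k, 1 ≤ k ≤ p.
Since 1 ≤ k ≤ p, k divides p!; set t = 1 + p!/k. Then xy^t z has p + (p!/k)·k = p + p! copies of a. Now the a-count is p+p! and (b-count)-2 = (p+p!+2)-2 = p+p!, so i+2 ≠ j fails. So xy^t z = a^{p+p!} b^{p+p!+2} ∉ L.
This contradicts the pumping lemma, so L is not regular.

a^{p+p!} b^{p+p!+2}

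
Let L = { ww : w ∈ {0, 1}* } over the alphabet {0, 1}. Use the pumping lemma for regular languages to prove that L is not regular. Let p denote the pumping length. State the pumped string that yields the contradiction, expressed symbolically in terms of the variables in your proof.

Assume L is regular; let p be its pumping constant.
Take w = 0^p 1^p 0^p 1^p = uu where u = 0^p1^p; then w ∈ L and |w| = 4p ≥ p.
Write w = xyz as guaranteed by the lemma, with |xy| ≤ p and |y| > 0.
Since the first p symbols of w are all 0's and |xy| ≤ p, y lies entirely in the leading 0-block: y = 0^k for some k with 1 ≤ k ≤ p.
Pump with i = 2: xy^2z = 0^{p+k} 1^p 0^p 1^p, of length 4p+k. Suppose this equals vv. The string starts with 0 and ends with 1, so v does too; thus the boundary between the two copies of v is a 1→0 transition. There is exactly one such transition, at position 2p+k, so |v| = 2p+k and |vv| = 4p+2k ≠ 4p+k since k ≥ 1. So xy^2z ∉ L.
Contradiction. Therefore L is not regular.

0^{p+k} 1^p 0^p 1^p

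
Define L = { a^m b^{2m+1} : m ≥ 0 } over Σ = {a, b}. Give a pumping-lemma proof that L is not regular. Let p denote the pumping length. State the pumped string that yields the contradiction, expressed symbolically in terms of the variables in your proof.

Suppose for contradiction that L is regular, and let p be the pumping length.
Choose w = a^p b^{2p+1}, which is in L with |w| = 3p+1 ≥ p.
Write w = xyz as guaranteed by the lemma, with |xy| ≤ p and |y| ≥ 1.
Because |xy| ≤ p and w begins with p copies of a, we have y = a^k with 1 ≤ k ≤ p.
Pump with i = 2: xy^2z = a^{p+k} b^{2p+1}. For this to lie in L we would need 2p+1 = 2(p+k)+1, which forces k = 0. But k ≥ 1, so xy^2z ∉ L.
Contradiction. Therefore L is not regular.

a^{p+k} b^{2p+1}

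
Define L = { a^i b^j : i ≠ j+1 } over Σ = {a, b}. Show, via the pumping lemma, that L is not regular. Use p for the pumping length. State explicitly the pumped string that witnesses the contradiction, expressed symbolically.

a^{p+p!} b^{p+p!-1}

Assume L is regular; let p be its pumping constant.
Choose w = a^p b^{p+p!-1}. Since p ≠ (p+p!-1)+1 = p+p!, w ∈ L; and |w| ≥ p.
The pumping lemma gives a decomposition w = xyz where |xy| ≤ p and |y| ≥ 1.
The first p characters of w are a's, so xy (and hence y) consists only of a's. Write y = a^k, 1 ≤ k ≤ p.
Since 1 ≤ k ≤ p, k divides p!; set t = 1 + p!/k. Then xy^t z has p + (p!/k)·k = p + p! copies of a. Now the a-count is p+p! and (b-count)+1 = (p+p!-1)+1 = p+p!, so i ≠ j+1 fails. So xy^t z = a^{p+p!} b^{p+p!-1} ∉ L.
This contradicts the pumping lemma, so L is not regular.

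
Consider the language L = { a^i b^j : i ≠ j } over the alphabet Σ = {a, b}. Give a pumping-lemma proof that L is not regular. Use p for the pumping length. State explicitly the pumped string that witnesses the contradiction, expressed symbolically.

Suppose for contradiction that L is regular, and let p be the pumping length.
Choose w = a^p b^{p+p!}. Since p ≠ p+p!, w ∈ L; and |w| ≥ p.
Write w = xyz as guaranteed by the lemma, with |xy| ≤ p and y is nonempty.
Since the first p symbols of w are all a's and |xy| ≤ p, y lies entirely in the leading a-block: y = a^k for some k with 1 ≤ k ≤ p.
Since 1 ≤ k ≤ p, k divides p!; set t = 1 + p!/k. Then xy^t z has p + (p!/k)·k = p + p! copies of a. Now the a-count equals the b-count, so i ≠ j fails. So xy^t z = a^{p+p!} b^{p+p!} ∉ L.
This is a contradiction; hence L is not regular.

a^{p+p!} b^{p+p!}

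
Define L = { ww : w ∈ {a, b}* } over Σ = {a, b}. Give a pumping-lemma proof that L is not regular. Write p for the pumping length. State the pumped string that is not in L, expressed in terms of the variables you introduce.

a^{p+k} b^p a^p b^p

Toward a contradiction, assume L is regular with pumping length p.
Take w = a^p b^p a^p b^p = uu where u = a^pb^p; then w ∈ L and |w| = 4p ≥ p.
By the pumping lemma, w = xyz with |xy| ≤ p and y is nonempty.
The first p characters of w are a's, so xy (and hence y) consists only of a's. Write y = a^k, 1 ≤ k ≤ p.
Pump with i = 2: xy^2z = a^{p+k} b^p a^p b^p, of length 4p+k. Suppose this equals vv. The string starts with a and ends with b, so v does too; thus the boundary between the two copies of v is a b→a transition. There is exactly one such transition, at position 2p+k, so |v| = 2p+k and |vv| = 4p+2k ≠ 4p+k since k ≥ 1. So xy^2z ∉ L.
This contradicts the pumping lemma, so L is not regular.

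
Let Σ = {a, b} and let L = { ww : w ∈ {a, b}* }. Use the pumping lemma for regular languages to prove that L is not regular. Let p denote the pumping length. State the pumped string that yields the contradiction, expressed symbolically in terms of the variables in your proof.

Toward a contradiction, assume L is regular with pumping length p.
Take w = a^p b^p a^p b^p = uu where u = a^pb^p; then w ∈ L and |w| = 4p ≥ p.
Write w = xyz as guaranteed by the lemma, with |xy| ≤ p and |y| ≥ 1.
The first p characters of w are a's, so xy (and hence y) consists only of a's. Write y = a^k, 1 ≤ k ≤ p.
Pump with i = 2: xy^2z = a^{p+k} b^p a^p b^p, of length 4p+k. Suppose this equals vv. The string starts with a and ends with b, so v does too; thus the boundary between the two copies of v is a b→a transition. There is exactly one such transition, at position 2p+k, so |v| = 2p+k and |vv| = 4p+2k ≠ 4p+k since k ≥ 1. So xy^2z ∉ L.
This contradicts the pumping lemma, so L is not regular.

a^{p+k} b^p a^p b^p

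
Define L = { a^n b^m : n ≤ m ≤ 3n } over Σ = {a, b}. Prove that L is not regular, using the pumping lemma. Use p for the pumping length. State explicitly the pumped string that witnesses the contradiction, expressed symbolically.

Assume L is regular; let p be its pumping constant.
Take w = a^p b^p ∈ L (since p ≤ p ≤ 3p), with |w| = 2p ≥ p.
By the pumping lemma, w = xyz with |xy| ≤ p and y is nonempty.
Since the first p symbols of w are all a's and |xy| ≤ p, y lies entirely in the leading a-block: y = a^k for some k with 1 ≤ k ≤ p.
Pump with i = 2: xy^2z = a^{p+k} b^p. Now n = p+k > p = m, so the condition n ≤ m fails. Thus xy^2z ∉ L.
Contradiction. Therefore L is not regular.

a^{p+k} b^p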